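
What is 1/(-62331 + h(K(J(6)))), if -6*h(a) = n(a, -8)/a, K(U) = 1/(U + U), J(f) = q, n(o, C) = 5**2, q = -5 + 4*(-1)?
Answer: -1/62256 ≈ -1.6063e-5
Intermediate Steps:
q = -9 (q = -5 - 4 = -9)
n(o, C) = 25
J(f) = -9
K(U) = 1/(2*U)
h(a) = -25/(6*a)
1/(-62331 + h(K(J(6)))) = 1/(-62331 - 25/(6*((1/2)/(-9)))) = 1/(-62331 - 25/(6*((1/2)*(-1/9)))) = 1/(-62331 - 25/(6*(-1/18))) = 1/(-62331 - 25/6*(-18)) = 1/(-62331 + 75) = 1/(-62256) = -1/62256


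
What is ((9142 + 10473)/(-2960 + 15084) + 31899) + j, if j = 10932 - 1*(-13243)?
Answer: 679860791/12124 ≈ 56076.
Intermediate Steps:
j = 24175 (j = 10932 + 13243 = 24175)
((9142 + 10473)/(-2960 + 15084) + 31899) + j = ((9142 + 10473)/(-2960 + 15084) + 31899) + 24175 = (19615/12124 + 31899) + 24175 = 386763091/12124 + 24175 = 679860791/12124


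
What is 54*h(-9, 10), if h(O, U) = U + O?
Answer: 54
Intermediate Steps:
h(O, U) = O + U
54*h(-9, 10) = 54*(-9 + 10) = 54*1 = 54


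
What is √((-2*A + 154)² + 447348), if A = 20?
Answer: 2*√115086 ≈ 678.49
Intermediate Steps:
√((-2*A + 154)² + 447348) = √((-2*20 + 154)² + 447348) = √((-40 + 154)² + 447348) = √(114² + 447348) = √(12996 + 447348) = √460344 = 2*√115086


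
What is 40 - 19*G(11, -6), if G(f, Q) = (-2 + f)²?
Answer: -1499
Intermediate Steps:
40 - 19*G(11, -6) = 40 - 19*(-2 + 11)² = 40 - 19*9² = 40 - 19*81 = 40 - 1539 = -1499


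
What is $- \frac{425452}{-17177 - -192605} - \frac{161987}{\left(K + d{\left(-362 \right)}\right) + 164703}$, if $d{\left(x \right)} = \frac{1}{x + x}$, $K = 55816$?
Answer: $- \frac{1053569147761}{333429640335} \approx -3.1598$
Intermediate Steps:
$d{\left(x \right)} = \frac{1}{2 x}$
$- \frac{425452}{-17177 - -192605} - \frac{161987}{\left(K + d{\left(-362 \right)}\right) + 164703} = - \frac{425452}{-17177 - -192605} - \frac{161987}{\left(55816 + \frac{1}{2 \left(-362\right)}\right) + 164703} = - \frac{425452}{-17177 + 192605} - \frac{161987}{\left(55816 + \frac{1}{2} \left(- \frac{1}{362}\right)\right) + 164703} = - \frac{425452}{175428} - \frac{161987}{\left(55816 - \frac{1}{724}\right) + 164703} = \left(-425452\right) \frac{1}{175428} - \frac{161987}{\frac{40410783}{724} + 164703} = - \frac{106363}{43857} - \frac{161987}{\frac{159655755}{724}} = - \frac{106363}{43857} - \frac{16754084}{22807965} = - \frac{1053569147761}{333429640335}$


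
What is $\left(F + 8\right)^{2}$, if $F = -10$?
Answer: $4$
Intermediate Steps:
$\left(F + 8\right)^{2} = \left(-10 + 8\right)^{2} = \left(-2\right)^{2} = 4$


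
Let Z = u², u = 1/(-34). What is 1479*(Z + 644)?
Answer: 64768455/68 ≈ 9.5248e+5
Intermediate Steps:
u = -1/34 ≈ -0.029412
Z = 1/1156 (Z = (-1/34)² = 1/1156 ≈ 0.00086505)
1479*(Z + 644) = 1479*(1/1156 + 644) = 1479*(744465/1156) = 64768455/68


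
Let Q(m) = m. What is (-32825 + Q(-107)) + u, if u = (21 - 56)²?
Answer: -31707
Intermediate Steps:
u = 1225 (u = (-35)² = 1225)
(-32825 + Q(-107)) + u = (-32825 - 107) + 1225 = -32932 + 1225 = -31707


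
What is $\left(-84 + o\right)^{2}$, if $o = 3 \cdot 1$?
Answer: $6561$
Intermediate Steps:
$o = 3$
$\left(-84 + o\right)^{2} = \left(-84 + 3\right)^{2} = \left(-81\right)^{2} = 6561$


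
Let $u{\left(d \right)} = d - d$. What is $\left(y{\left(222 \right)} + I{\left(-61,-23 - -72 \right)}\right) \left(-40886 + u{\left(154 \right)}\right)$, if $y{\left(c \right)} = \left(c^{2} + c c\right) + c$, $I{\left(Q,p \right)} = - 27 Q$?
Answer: $-4106467182$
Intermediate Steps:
$y{\left(c \right)} = c + 2 c^{2}$ ($y{\left(c \right)} = \left(c^{2} + c^{2}\right) + c = 2 c^{2} + c = c + 2 c^{2}$)
$u{\left(d \right)} = 0$
$\left(y{\left(222 \right)} + I{\left(-61,-23 - -72 \right)}\right) \left(-40886 + u{\left(154 \right)}\right) = \left(222 \left(1 + 2 \cdot 222\right) - -1647\right) \left(-40886 + 0\right) = \left(222 \left(1 + 444\right) + 1647\right) \left(-40886\right) = \left(222 \cdot 445 + 1647\right) \left(-40886\right) = \left(98790 + 1647\right) \left(-40886\right) = 100437 \left(-40886\right) = -4106467182$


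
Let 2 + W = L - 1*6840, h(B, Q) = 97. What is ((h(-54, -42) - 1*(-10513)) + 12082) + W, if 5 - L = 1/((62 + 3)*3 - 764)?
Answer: 9021496/569 ≈ 15855.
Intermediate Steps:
L = 2846/569 (L = 5 - 1/((62 + 3)*3 - 764) = 5 - 1/(65*3 - 764) = 5 - 1/(195 - 764) = 5 - 1/(-569) = 5 - 1*(-1/569) = 5 + 1/569 = 2846/569 ≈ 5.0018)
W = -3890252/569 (W = -2 + (2846/569 - 1*6840) = -2 + (2846/569 - 6840) = -2 - 3889114/569 = -3890252/569 ≈ -6837.0)
((h(-54, -42) - 1*(-10513)) + 12082) + W = ((97 - 1*(-10513)) + 12082) - 3890252/569 = ((97 + 10513) + 12082) - 3890252/569 = (10610 + 12082) - 3890252/569 = 22692 - 3890252/569 = 9021496/569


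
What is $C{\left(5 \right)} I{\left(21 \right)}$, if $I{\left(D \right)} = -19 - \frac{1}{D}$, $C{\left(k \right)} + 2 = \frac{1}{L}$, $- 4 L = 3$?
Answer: $\frac{4000}{63} \approx 63.492$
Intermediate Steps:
$L = - \frac{3}{4}$ ($L = \left(- \frac{1}{4}\right) 3 = - \frac{3}{4} \approx -0.75$)
$C{\left(k \right)} = - \frac{10}{3}$ ($C{\left(k \right)} = -2 + \frac{1}{- \frac{3}{4}} = -2 - \frac{4}{3} = - \frac{10}{3}$)
$C{\left(5 \right)} I{\left(21 \right)} = - \frac{10 \left(-19 - \frac{1}{21}\right)}{3} = \left(- \frac{10}{3}\right) \left(- \frac{400}{21}\right) = \frac{4000}{63}$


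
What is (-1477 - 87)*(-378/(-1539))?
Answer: -21896/57 ≈ -384.14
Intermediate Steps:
(-1477 - 87)*(-378/(-1539)) = -(-591192)*(-1)/1539 = -1564*14/57 = -21896/57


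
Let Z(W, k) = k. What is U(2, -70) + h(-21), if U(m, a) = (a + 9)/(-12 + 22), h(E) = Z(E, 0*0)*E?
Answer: -61/10 ≈ -6.1000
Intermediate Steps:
h(E) = 0 (h(E) = (0*0)*E = 0*E = 0)
U(m, a) = 9/10 + a/10 (U(m, a) = (9 + a)/10 = (9 + a)*(1/10) = 9/10 + a/10)
U(2, -70) + h(-21) = (9/10 + (1/10)*(-70)) + 0 = (9/10 - 7) + 0 = -61/10 + 0 = -61/10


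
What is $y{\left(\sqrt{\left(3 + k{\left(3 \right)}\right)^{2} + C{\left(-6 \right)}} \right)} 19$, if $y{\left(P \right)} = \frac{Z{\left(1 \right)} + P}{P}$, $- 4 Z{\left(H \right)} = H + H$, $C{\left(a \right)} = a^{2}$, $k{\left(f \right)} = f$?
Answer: $19 - \frac{19 \sqrt{2}}{24} \approx 17.88$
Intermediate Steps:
$Z{\left(H \right)} = - \frac{H}{2}$ ($Z{\left(H \right)} = - \frac{H + H}{4} = - \frac{2 H}{4} = - \frac{H}{2}$)
$y{\left(P \right)} = \frac{- \frac{1}{2} + P}{P}$ ($y{\left(P \right)} = \frac{\left(- \frac{1}{2}\right) 1 + P}{P} = \frac{- \frac{1}{2} + P}{P}$)
$y{\left(\sqrt{\left(3 + k{\left(3 \right)}\right)^{2} + C{\left(-6 \right)}} \right)} 19 = \frac{- \frac{1}{2} + \sqrt{\left(3 + 3\right)^{2} + \left(-6\right)^{2}}}{\sqrt{\left(3 + 3\right)^{2} + \left(-6\right)^{2}}} \cdot 19 = \frac{- \frac{1}{2} + \sqrt{6^{2} + 36}}{\sqrt{6^{2} + 36}} \cdot 19 = \frac{- \frac{1}{2} + \sqrt{36 + 36}}{\sqrt{36 + 36}} \cdot 19 = \frac{- \frac{1}{2} + \sqrt{72}}{\sqrt{72}} \cdot 19 = \frac{- \frac{1}{2} + 6 \sqrt{2}}{6 \sqrt{2}} \cdot 19 = \frac{\sqrt{2}}{12} \left(- \frac{1}{2} + 6 \sqrt{2}\right) 19 = \frac{\sqrt{2} \left(- \frac{1}{2} + 6 \sqrt{2}\right)}{12} \cdot 19 = \frac{19 \sqrt{2} \left(- \frac{1}{2} + 6 \sqrt{2}\right)}{12}$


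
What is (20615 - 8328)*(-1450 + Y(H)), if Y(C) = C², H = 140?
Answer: 223009050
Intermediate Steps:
(20615 - 8328)*(-1450 + Y(H)) = (20615 - 8328)*(-1450 + 140²) = 12287*(-1450 + 19600) = 12287*18150 = 223009050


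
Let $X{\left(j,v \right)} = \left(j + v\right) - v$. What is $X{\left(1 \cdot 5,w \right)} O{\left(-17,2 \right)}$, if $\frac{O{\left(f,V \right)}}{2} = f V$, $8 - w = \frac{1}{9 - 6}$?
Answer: $-340$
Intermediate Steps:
$w = \frac{23}{3}$ ($w = 8 - \frac{1}{9 - 6} = 8 - \frac{1}{3} = \frac{23}{3} \approx 7.6667$)
$X{\left(j,v \right)} = j$
$O{\left(f,V \right)} = 2 V f$ ($O{\left(f,V \right)} = 2 f V = 2 V f$)
$X{\left(1 \cdot 5,w \right)} O{\left(-17,2 \right)} = 1 \cdot 5 \cdot 2 \cdot 2 \left(-17\right) = 5 \left(-68\right) = -340$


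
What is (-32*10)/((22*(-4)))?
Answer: 40/11 ≈ 3.6364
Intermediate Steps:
(-32*10)/((22*(-4))) = -320/(-88) = -320*(-1/88) = 40/11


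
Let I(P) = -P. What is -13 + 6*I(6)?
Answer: -49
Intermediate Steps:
-13 + 6*I(6) = -13 + 6*(-1*6) = -13 + 6*(-6) = -13 - 36 = -49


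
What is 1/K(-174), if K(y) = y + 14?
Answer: -1/160 ≈ -0.0062500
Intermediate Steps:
K(y) = 14 + y
1/K(-174) = 1/(14 - 174) = 1/(-160) = -1/160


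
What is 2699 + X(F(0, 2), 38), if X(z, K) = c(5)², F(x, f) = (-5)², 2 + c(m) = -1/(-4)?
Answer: 43233/16 ≈ 2702.1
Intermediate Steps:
c(m) = -7/4 (c(m) = -2 - 1/(-4) = -2 - 1*(-¼) = -2 + ¼ = -7/4)
F(x, f) = 25
X(z, K) = 49/16 (X(z, K) = (-7/4)² = 49/16)
2699 + X(F(0, 2), 38) = 2699 + 49/16 = 43233/16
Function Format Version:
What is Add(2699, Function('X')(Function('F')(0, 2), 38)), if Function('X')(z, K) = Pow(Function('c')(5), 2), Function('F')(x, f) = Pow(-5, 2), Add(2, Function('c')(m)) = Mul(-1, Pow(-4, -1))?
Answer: Rational(43233, 16) ≈ 2702.1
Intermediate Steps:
Function('c')(m) = Rational(-7, 4) (Function('c')(m) = Add(-2, Mul(-1, Pow(-4, -1))) = Add(-2, Mul(-1, Rational(-1, 4))) = Add(-2, Rational(1, 4)) = Rational(-7, 4))
Function('F')(x, f) = 25
Function('X')(z, K) = Rational(49, 16) (Function('X')(z, K) = Pow(Rational(-7, 4), 2) = Rational(49, 16))
Add(2699, Function('X')(Function('F')(0, 2), 38)) = Add(2699, Rational(49, 16)) = Rational(43233, 16)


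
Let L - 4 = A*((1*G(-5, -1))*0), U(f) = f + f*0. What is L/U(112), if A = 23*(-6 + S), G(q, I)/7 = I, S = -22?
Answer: 1/28 ≈ 0.035714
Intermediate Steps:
G(q, I) = 7*I
U(f) = f (U(f) = f + 0 = f)
A = -644 (A = 23*(-6 - 22) = 23*(-28) = -644)
L = 4 (L = 4 - 644*1*(7*(-1))*0 = 4 - 644*1*(-7)*0 = 4 - (-4508)*0 = 4 - 644*0 = 4 + 0 = 4)
L/U(112) = 4/112 = 4*(1/112) = 1/28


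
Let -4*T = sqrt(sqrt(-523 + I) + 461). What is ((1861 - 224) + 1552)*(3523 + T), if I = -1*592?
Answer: 11234847 - 3189*sqrt(461 + I*sqrt(1115))/4 ≈ 1.1218e+7 - 619.54*I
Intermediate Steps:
I = -592
T = -sqrt(461 + I*sqrt(1115))/4 (T = -sqrt(sqrt(-523 - 592) + 461)/4 = -sqrt(sqrt(-1115) + 461)/4 = -sqrt(I*sqrt(1115) + 461)/4 = -sqrt(461 + I*sqrt(1115))/4 ≈ -5.3712 - 0.19427*I)
((1861 - 224) + 1552)*(3523 + T) = ((1861 - 224) + 1552)*(3523 - sqrt(461 + I*sqrt(1115))/4) = (1637 + 1552)*(3523 - sqrt(461 + I*sqrt(1115))/4) = 3189*(3523 - sqrt(461 + I*sqrt(1115))/4) = 11234847 - 3189*sqrt(461 + I*sqrt(1115))/4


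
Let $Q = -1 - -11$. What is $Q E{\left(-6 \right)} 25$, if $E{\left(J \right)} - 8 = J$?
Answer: $500$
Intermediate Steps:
$E{\left(J \right)} = 8 + J$
$Q = 10$ ($Q = -1 + 11 = 10$)
$Q E{\left(-6 \right)} 25 = 10 \left(8 - 6\right) 25 = 10 \cdot 2 \cdot 25 = 20 \cdot 25 = 500$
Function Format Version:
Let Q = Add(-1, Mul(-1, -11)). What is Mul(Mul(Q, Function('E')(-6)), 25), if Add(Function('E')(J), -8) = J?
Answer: 500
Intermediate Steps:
Function('E')(J) = Add(8, J)
Q = 10 (Q = Add(-1, 11) = 10)
Mul(Mul(Q, Function('E')(-6)), 25) = Mul(Mul(10, Add(8, -6)), 25) = Mul(Mul(10, 2), 25) = Mul(20, 25) = 500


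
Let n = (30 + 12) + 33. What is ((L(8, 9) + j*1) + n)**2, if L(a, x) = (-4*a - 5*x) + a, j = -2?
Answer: 16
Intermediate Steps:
L(a, x) = -5*x - 3*a (L(a, x) = (-5*x - 4*a) + a = -5*x - 3*a)
n = 75 (n = 42 + 33 = 75)
((L(8, 9) + j*1) + n)**2 = (((-5*9 - 3*8) - 2*1) + 75)**2 = (((-45 - 24) - 2) + 75)**2 = ((-69 - 2) + 75)**2 = (-71 + 75)**2 = 4**2 = 16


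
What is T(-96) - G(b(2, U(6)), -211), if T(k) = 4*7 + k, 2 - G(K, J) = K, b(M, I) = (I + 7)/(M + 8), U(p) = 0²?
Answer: -693/10 ≈ -69.300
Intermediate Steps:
U(p) = 0
b(M, I) = (7 + I)/(8 + M)
G(K, J) = 2 - K
T(k) = 28 + k
T(-96) - G(b(2, U(6)), -211) = (28 - 96) - (2 - (7 + 0)/(8 + 2)) = -68 - (2 - 7/10) = -68 - 1*13/10 = -68 - 13/10 = -693/10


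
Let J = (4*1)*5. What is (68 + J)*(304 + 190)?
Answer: 43472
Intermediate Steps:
J = 20 (J = 4*5 = 20)
(68 + J)*(304 + 190) = (68 + 20)*(304 + 190) = 88*494 = 43472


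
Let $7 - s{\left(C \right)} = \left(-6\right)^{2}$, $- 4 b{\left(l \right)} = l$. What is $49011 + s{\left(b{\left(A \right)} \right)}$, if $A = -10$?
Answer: $48982$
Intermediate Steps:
$b{\left(l \right)} = - \frac{l}{4}$
$s{\left(C \right)} = -29$ ($s{\left(C \right)} = 7 - \left(-6\right)^{2} = 7 - 36 = -29$)
$49011 + s{\left(b{\left(A \right)} \right)} = 49011 - 29 = 48982$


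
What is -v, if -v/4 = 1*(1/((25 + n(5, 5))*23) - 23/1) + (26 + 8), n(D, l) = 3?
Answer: 7085/161 ≈ 44.006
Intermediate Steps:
v = -7085/161 (v = -4*(1*(1/((25 + 3)*23) - 23/1) + (26 + 8)) = -4*(1*((1/23)/28 - 23*1) + 34) = -4*(1*((1/28)*(1/23) - 23) + 34) = -4*(1*(1/644 - 23) + 34) = -4*(1*(-14811/644) + 34) = -4*(-14811/644 + 34) = -4*7085/644 = -7085/161 ≈ -44.006)
-v = -1*(-7085/161) = 7085/161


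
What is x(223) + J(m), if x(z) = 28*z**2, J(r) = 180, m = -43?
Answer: 1392592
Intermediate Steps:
x(223) + J(m) = 28*223**2 + 180 = 28*49729 + 180 = 1392412 + 180 = 1392592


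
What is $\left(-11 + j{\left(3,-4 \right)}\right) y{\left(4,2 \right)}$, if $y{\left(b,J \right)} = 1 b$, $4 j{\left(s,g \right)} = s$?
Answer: $-41$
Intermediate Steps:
$j{\left(s,g \right)} = \frac{s}{4}$
$y{\left(b,J \right)} = b$
$\left(-11 + j{\left(3,-4 \right)}\right) y{\left(4,2 \right)} = \left(-11 + \frac{1}{4} \cdot 3\right) 4 = \left(-11 + \frac{3}{4}\right) 4 = \left(- \frac{41}{4}\right) 4 = -41$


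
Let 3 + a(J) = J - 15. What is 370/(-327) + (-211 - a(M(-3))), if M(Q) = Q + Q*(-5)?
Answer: -67405/327 ≈ -206.13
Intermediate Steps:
M(Q) = -4*Q (M(Q) = Q - 5*Q = -4*Q)
a(J) = -18 + J (a(J) = -3 + (J - 15) = -3 + (-15 + J) = -18 + J)
370/(-327) + (-211 - a(M(-3))) = 370/(-327) + (-211 - (-18 - 4*(-3))) = 370*(-1/327) + (-211 - (-18 + 12)) = -370/327 + (-211 - 1*(-6)) = -370/327 + (-211 + 6) = -370/327 - 205 = -67405/327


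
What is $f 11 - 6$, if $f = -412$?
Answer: $-4538$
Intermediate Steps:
$f 11 - 6 = \left(-412\right) 11 - 6 = -4532 - 6 = -4538$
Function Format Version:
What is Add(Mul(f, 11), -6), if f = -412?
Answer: -4538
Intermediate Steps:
Add(Mul(f, 11), -6) = Add(Mul(-412, 11), -6) = Add(-4532, -6) = -4538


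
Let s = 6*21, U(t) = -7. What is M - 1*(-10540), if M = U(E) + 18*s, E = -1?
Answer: 12801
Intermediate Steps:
s = 126
M = 2261 (M = -7 + 18*126 = -7 + 2268 = 2261)
M - 1*(-10540) = 2261 - 1*(-10540) = 2261 + 10540 = 12801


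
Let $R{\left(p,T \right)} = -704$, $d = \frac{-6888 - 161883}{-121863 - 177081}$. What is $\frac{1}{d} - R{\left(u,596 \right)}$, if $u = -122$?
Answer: $\frac{39704576}{56257} \approx 705.77$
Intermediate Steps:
$d = \frac{56257}{99648}$ ($d = - \frac{168771}{-298944} = \left(-168771\right) \left(- \frac{1}{298944}\right) = \frac{56257}{99648} \approx 0.56456$)
$\frac{1}{d} - R{\left(u,596 \right)} = \frac{1}{\frac{56257}{99648}} - -704 = \frac{99648}{56257} + 704 = \frac{39704576}{56257}$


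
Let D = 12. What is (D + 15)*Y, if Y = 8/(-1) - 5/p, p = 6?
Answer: -477/2 ≈ -238.50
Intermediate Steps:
Y = -53/6 (Y = 8/(-1) - 5/6 = 8*(-1) - 5*1/6 = -8 - 5/6 = -53/6 ≈ -8.8333)
(D + 15)*Y = (12 + 15)*(-53/6) = 27*(-53/6) = -477/2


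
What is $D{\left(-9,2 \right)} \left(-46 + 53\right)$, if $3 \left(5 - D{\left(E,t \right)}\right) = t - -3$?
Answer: $\frac{70}{3} \approx 23.333$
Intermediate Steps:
$D{\left(E,t \right)} = 4 - \frac{t}{3}$ ($D{\left(E,t \right)} = 5 - \frac{t - -3}{3} = 5 - \frac{t + 3}{3} = 5 - \frac{3 + t}{3} = 5 - \left(1 + \frac{t}{3}\right) = 4 - \frac{t}{3}$)
$D{\left(-9,2 \right)} \left(-46 + 53\right) = \left(4 - \frac{2}{3}\right) \left(-46 + 53\right) = \left(4 - \frac{2}{3}\right) 7 = \frac{10}{3} \cdot 7 = \frac{70}{3}$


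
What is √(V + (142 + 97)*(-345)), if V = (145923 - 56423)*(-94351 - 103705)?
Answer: I*√17726094455 ≈ 1.3314e+5*I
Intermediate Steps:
V = -17726012000 (V = 89500*(-198056) = -17726012000)
√(V + (142 + 97)*(-345)) = √(-17726012000 + (142 + 97)*(-345)) = √(-17726012000 + 239*(-345)) = √(-17726012000 - 82455) = √(-17726094455) = I*√17726094455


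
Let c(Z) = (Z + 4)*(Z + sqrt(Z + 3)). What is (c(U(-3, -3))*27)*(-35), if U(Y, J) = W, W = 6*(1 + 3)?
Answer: -635040 - 79380*sqrt(3) ≈ -7.7253e+5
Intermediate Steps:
W = 24 (W = 6*4 = 24)
U(Y, J) = 24
c(Z) = (4 + Z)*(Z + sqrt(3 + Z))
(c(U(-3, -3))*27)*(-35) = ((24**2 + 4*24 + 4*sqrt(3 + 24) + 24*sqrt(3 + 24))*27)*(-35) = ((576 + 96 + 4*sqrt(27) + 24*sqrt(27))*27)*(-35) = ((576 + 96 + 4*(3*sqrt(3)) + 24*(3*sqrt(3)))*27)*(-35) = ((576 + 96 + 12*sqrt(3) + 72*sqrt(3))*27)*(-35) = ((672 + 84*sqrt(3))*27)*(-35) = (18144 + 2268*sqrt(3))*(-35) = -635040 - 79380*sqrt(3)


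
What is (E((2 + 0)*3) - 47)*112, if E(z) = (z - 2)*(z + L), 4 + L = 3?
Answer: -3024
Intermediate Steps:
L = -1 (L = -4 + 3 = -1)
E(z) = (-1 + z)*(-2 + z) (E(z) = (z - 2)*(z - 1) = (-2 + z)*(-1 + z) = (-1 + z)*(-2 + z))
(E((2 + 0)*3) - 47)*112 = ((2 + ((2 + 0)*3)² - 3*(2 + 0)*3) - 47)*112 = ((2 + (2*3)² - 6*3) - 47)*112 = ((2 + 6² - 3*6) - 47)*112 = ((2 + 36 - 18) - 47)*112 = (20 - 47)*112 = -27*112 = -3024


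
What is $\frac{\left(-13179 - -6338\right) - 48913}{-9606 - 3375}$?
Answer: $\frac{55754}{12981} \approx 4.295$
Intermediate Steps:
$\frac{\left(-13179 - -6338\right) - 48913}{-9606 - 3375} = \frac{\left(-13179 + 6338\right) - 48913}{-12981} = \left(-6841 - 48913\right) \left(- \frac{1}{12981}\right) = \left(-55754\right) \left(- \frac{1}{12981}\right) = \frac{55754}{12981}$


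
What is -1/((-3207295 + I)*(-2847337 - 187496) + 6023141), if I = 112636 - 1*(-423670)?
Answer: -1/8106011582978 ≈ -1.2337e-13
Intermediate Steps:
I = 536306 (I = 112636 + 423670 = 536306)
-1/((-3207295 + I)*(-2847337 - 187496) + 6023141) = -1/((-3207295 + 536306)*(-2847337 - 187496) + 6023141) = -1/(-2670989*(-3034833) + 6023141) = -1/(8106005559837 + 6023141) = -1/8106011582978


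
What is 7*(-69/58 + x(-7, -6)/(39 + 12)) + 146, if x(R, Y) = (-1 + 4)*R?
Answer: 132903/986 ≈ 134.79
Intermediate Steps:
x(R, Y) = 3*R
7*(-69/58 + x(-7, -6)/(39 + 12)) + 146 = 7*(-69/58 + (3*(-7))/(39 + 12)) + 146 = 7*(-69*1/58 - 21/51) + 146 = 7*(-69/58 - 21*1/51) + 146 = 7*(-69/58 - 7/17) + 146 = 7*(-1579/986) + 146 = -11053/986 + 146 = 132903/986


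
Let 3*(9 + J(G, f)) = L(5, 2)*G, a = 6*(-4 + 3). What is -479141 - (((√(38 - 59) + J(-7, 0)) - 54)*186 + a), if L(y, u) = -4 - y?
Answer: -471323 - 186*I*√21 ≈ -4.7132e+5 - 852.36*I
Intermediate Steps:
a = -6 (a = 6*(-1) = -6)
J(G, f) = -9 - 3*G (J(G, f) = -9 + ((-4 - 1*5)*G)/3 = -9 + ((-4 - 5)*G)/3 = -9 + (-9*G)/3 = -9 - 3*G)
-479141 - (((√(38 - 59) + J(-7, 0)) - 54)*186 + a) = -479141 - (((√(38 - 59) + (-9 - 3*(-7))) - 54)*186 - 6) = -479141 - (((√(-21) + (-9 + 21)) - 54)*186 - 6) = -479141 - (((I*√21 + 12) - 54)*186 - 6) = -479141 - (((12 + I*√21) - 54)*186 - 6) = -479141 - ((-42 + I*√21)*186 - 6) = -479141 - ((-7812 + 186*I*√21) - 6) = -479141 - (-7818 + 186*I*√21) = -479141 + (7818 - 186*I*√21) = -471323 - 186*I*√21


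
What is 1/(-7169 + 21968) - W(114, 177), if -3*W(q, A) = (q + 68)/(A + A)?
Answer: 449080/2619423 ≈ 0.17144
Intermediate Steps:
W(q, A) = -(68 + q)/(6*A) (W(q, A) = -(q + 68)/(3*(A + A)) = -(68 + q)/(3*(2*A)) = -(68 + q)*1/(2*A)/3 = -(68 + q)/(6*A))
1/(-7169 + 21968) - W(114, 177) = 1/(-7169 + 21968) - (-68 - 1*114)/(6*177) = 1/14799 - (-68 - 114)/(6*177) = 1/14799 - (-182)/(6*177) = 1/14799 - 1*(-91/531) = 1/14799 + 91/531 = 449080/2619423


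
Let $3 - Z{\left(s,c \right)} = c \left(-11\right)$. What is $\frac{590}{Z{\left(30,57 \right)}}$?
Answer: $\frac{59}{63} \approx 0.93651$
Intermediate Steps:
$Z{\left(s,c \right)} = 3 + 11 c$ ($Z{\left(s,c \right)} = 3 - c \left(-11\right) = 3 - - 11 c = 3 + 11 c$)
$\frac{590}{Z{\left(30,57 \right)}} = \frac{590}{3 + 11 \cdot 57} = \frac{590}{3 + 627} = \frac{590}{630} = 590 \cdot \frac{1}{630} = \frac{59}{63}$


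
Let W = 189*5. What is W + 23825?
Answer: 24770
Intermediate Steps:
W = 945
W + 23825 = 945 + 23825 = 24770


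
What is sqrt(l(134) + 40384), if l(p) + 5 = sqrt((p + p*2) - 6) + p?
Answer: sqrt(40513 + 6*sqrt(11)) ≈ 201.33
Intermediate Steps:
l(p) = -5 + p + sqrt(-6 + 3*p) (l(p) = -5 + (sqrt((p + p*2) - 6) + p) = -5 + (sqrt((p + 2*p) - 6) + p) = -5 + (sqrt(3*p - 6) + p) = -5 + (sqrt(-6 + 3*p) + p) = -5 + (p + sqrt(-6 + 3*p)) = -5 + p + sqrt(-6 + 3*p))
sqrt(l(134) + 40384) = sqrt((-5 + 134 + sqrt(-6 + 3*134)) + 40384) = sqrt((-5 + 134 + sqrt(-6 + 402)) + 40384) = sqrt((-5 + 134 + sqrt(396)) + 40384) = sqrt((-5 + 134 + 6*sqrt(11)) + 40384) = sqrt((129 + 6*sqrt(11)) + 40384) = sqrt(40513 + 6*sqrt(11))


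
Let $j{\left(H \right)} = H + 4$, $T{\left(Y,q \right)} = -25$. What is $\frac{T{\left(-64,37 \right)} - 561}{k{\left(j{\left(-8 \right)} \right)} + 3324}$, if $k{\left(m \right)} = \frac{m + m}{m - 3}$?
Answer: $- \frac{2051}{11638} \approx -0.17623$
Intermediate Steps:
$j{\left(H \right)} = 4 + H$
$k{\left(m \right)} = \frac{2 m}{-3 + m}$
$\frac{T{\left(-64,37 \right)} - 561}{k{\left(j{\left(-8 \right)} \right)} + 3324} = \frac{-25 - 561}{\frac{2 \left(4 - 8\right)}{-3 + \left(4 - 8\right)} + 3324} = - \frac{586}{2 \left(-4\right) \frac{1}{-3 - 4} + 3324} = - \frac{586}{2 \left(-4\right) \frac{1}{-7} + 3324} = - \frac{586}{2 \left(-4\right) \left(- \frac{1}{7}\right) + 3324} = - \frac{586}{\frac{8}{7} + 3324} = - \frac{586}{\frac{23276}{7}} = \left(-586\right) \frac{7}{23276} = - \frac{2051}{11638}$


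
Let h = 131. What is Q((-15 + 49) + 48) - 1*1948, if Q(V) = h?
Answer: -1817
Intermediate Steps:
Q(V) = 131
Q((-15 + 49) + 48) - 1*1948 = 131 - 1*1948 = 131 - 1948 = -1817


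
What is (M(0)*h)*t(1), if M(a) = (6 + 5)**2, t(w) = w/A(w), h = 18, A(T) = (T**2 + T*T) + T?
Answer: 726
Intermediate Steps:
A(T) = T + 2*T**2 (A(T) = (T**2 + T**2) + T = 2*T**2 + T = T + 2*T**2)
t(w) = 1/(1 + 2*w) (t(w) = w/((w*(1 + 2*w))) = w*(1/(w*(1 + 2*w))) = 1/(1 + 2*w))
M(a) = 121 (M(a) = 11**2 = 121)
(M(0)*h)*t(1) = (121*18)/(1 + 2*1) = 2178/(1 + 2) = 2178/3 = 2178*(1/3) = 726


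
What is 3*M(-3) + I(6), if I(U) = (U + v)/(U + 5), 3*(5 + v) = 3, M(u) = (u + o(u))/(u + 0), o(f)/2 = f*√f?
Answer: 35/11 + 6*I*√3 ≈ 3.1818 + 10.392*I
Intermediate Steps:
o(f) = 2*f^(3/2) (o(f) = 2*(f*√f) = 2*f^(3/2))
M(u) = (u + 2*u^(3/2))/u (M(u) = (u + 2*u^(3/2))/(u + 0) = (u + 2*u^(3/2))/u)
v = -4 (v = -5 + (⅓)*3 = -5 + 1 = -4)
I(U) = (-4 + U)/(5 + U) (I(U) = (U - 4)/(U + 5) = (-4 + U)/(5 + U))
3*M(-3) + I(6) = 3*(1 + 2*√(-3)) + (-4 + 6)/(5 + 6) = 3*(1 + 2*(I*√3)) + 2/11 = 3*(1 + 2*I*√3) + (1/11)*2 = (3 + 6*I*√3) + 2/11 = 35/11 + 6*I*√3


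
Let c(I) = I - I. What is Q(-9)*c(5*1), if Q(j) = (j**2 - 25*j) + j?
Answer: 0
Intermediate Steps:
Q(j) = j**2 - 24*j
c(I) = 0
Q(-9)*c(5*1) = -9*(-24 - 9)*0 = -9*(-33)*0 = 297*0 = 0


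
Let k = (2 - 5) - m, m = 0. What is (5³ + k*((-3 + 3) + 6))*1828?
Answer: 195596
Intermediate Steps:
k = -3 (k = (2 - 5) - 1*0 = -3 + 0 = -3)
(5³ + k*((-3 + 3) + 6))*1828 = (5³ - 3*((-3 + 3) + 6))*1828 = (125 - 3*(0 + 6))*1828 = (125 - 3*6)*1828 = (125 - 18)*1828 = 107*1828 = 195596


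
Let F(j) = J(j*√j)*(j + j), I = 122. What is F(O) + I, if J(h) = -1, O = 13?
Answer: 96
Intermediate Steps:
F(j) = -2*j (F(j) = -(j + j) = -2*j)
F(O) + I = -2*13 + 122 = -26 + 122 = 96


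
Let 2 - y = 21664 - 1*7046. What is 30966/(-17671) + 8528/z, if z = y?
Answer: -75412168/32284917 ≈ -2.3358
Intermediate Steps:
y = -14616 (y = 2 - (21664 - 1*7046) = 2 - (21664 - 7046) = 2 - 1*14618 = 2 - 14618 = -14616)
z = -14616
30966/(-17671) + 8528/z = 30966/(-17671) + 8528/(-14616) = 30966*(-1/17671) + 8528*(-1/14616) = -30966/17671 - 1066/1827 = -75412168/32284917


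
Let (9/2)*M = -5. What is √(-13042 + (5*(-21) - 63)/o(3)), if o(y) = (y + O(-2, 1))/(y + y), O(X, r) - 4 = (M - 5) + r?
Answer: I*√3923362/17 ≈ 116.51*I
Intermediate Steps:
M = -10/9 (M = (2/9)*(-5) = -10/9 ≈ -1.1111)
O(X, r) = -19/9 + r (O(X, r) = 4 + ((-10/9 - 5) + r) = 4 + (-55/9 + r) = -19/9 + r)
o(y) = (-10/9 + y)/(2*y) (o(y) = (y + (-19/9 + 1))/(y + y) = (y - 10/9)/((2*y)) = (-10/9 + y)*(1/(2*y)) = (-10/9 + y)/(2*y))
√(-13042 + (5*(-21) - 63)/o(3)) = √(-13042 + (5*(-21) - 63)/(((1/18)*(-10 + 9*3)/3))) = √(-13042 + (-105 - 63)/(((1/18)*(⅓)*(-10 + 27)))) = √(-13042 - 168/((1/18)*(⅓)*17)) = √(-13042 - 168/17/54) = √(-13042 - 168*54/17) = √(-13042 - 9072/17) = √(-230786/17) = I*√3923362/17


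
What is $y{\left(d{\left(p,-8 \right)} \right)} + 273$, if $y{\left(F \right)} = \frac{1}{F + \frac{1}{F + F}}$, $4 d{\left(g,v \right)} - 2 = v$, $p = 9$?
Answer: $\frac{2997}{11} \approx 272.45$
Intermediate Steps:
$d{\left(g,v \right)} = \frac{1}{2} + \frac{v}{4}$
$y{\left(F \right)} = \frac{1}{F + \frac{1}{2 F}}$
$y{\left(d{\left(p,-8 \right)} \right)} + 273 = \frac{2 \left(\frac{1}{2} + \frac{1}{4} \left(-8\right)\right)}{1 + 2 \left(\frac{1}{2} + \frac{1}{4} \left(-8\right)\right)^{2}} + 273 = \frac{2 \left(\frac{1}{2} - 2\right)}{1 + 2 \left(\frac{1}{2} - 2\right)^{2}} + 273 = 2 \left(- \frac{3}{2}\right) \frac{1}{1 + 2 \left(- \frac{3}{2}\right)^{2}} + 273 = 2 \left(- \frac{3}{2}\right) \frac{1}{1 + 2 \cdot \frac{9}{4}} + 273 = 2 \left(- \frac{3}{2}\right) \frac{1}{1 + \frac{9}{2}} + 273 = 2 \left(- \frac{3}{2}\right) \frac{1}{\frac{11}{2}} + 273 = 2 \left(- \frac{3}{2}\right) \frac{2}{11} + 273 = - \frac{6}{11} + 273 = \frac{2997}{11}$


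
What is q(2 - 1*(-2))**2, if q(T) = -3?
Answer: 9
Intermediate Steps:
q(2 - 1*(-2))**2 = (-3)**2 = 9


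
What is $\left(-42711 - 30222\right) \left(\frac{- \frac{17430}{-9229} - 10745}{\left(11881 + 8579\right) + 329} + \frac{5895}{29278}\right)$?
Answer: $\frac{129225290056218615}{5617326296318} \approx 23005.0$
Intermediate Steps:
$\left(-42711 - 30222\right) \left(\frac{- \frac{17430}{-9229} - 10745}{\left(11881 + 8579\right) + 329} + \frac{5895}{29278}\right) = - 72933 \left(\frac{\left(-17430\right) \left(- \frac{1}{9229}\right) - 10745}{20460 + 329} + 5895 \cdot \frac{1}{29278}\right) = - 72933 \left(\frac{\frac{17430}{9229} - 10745}{20789} + \frac{5895}{29278}\right) = - 72933 \left(\left(- \frac{99148175}{9229}\right) \frac{1}{20789} + \frac{5895}{29278}\right) = - 72933 \left(- \frac{99148175}{191861681} + \frac{5895}{29278}\right) = \left(-72933\right) \left(- \frac{1771835658155}{5617326296318}\right) = \frac{129225290056218615}{5617326296318}$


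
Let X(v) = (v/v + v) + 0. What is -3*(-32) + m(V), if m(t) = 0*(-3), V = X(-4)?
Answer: 96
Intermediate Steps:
X(v) = 1 + v (X(v) = (1 + v) + 0 = 1 + v)
V = -3 (V = 1 - 4 = -3)
m(t) = 0
-3*(-32) + m(V) = -3*(-32) + 0 = 96 + 0 = 96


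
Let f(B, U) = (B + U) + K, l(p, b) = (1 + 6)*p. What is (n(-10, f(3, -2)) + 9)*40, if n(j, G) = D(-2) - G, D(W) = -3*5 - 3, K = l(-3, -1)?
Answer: 440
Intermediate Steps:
l(p, b) = 7*p
K = -21 (K = 7*(-3) = -21)
D(W) = -18 (D(W) = -15 - 3 = -18)
f(B, U) = -21 + B + U (f(B, U) = (B + U) - 21 = -21 + B + U)
n(j, G) = -18 - G
(n(-10, f(3, -2)) + 9)*40 = ((-18 - (-21 + 3 - 2)) + 9)*40 = ((-18 - 1*(-20)) + 9)*40 = ((-18 + 20) + 9)*40 = (2 + 9)*40 = 11*40 = 440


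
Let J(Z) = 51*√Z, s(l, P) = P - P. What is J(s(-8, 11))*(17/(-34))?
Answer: 0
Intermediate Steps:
s(l, P) = 0
J(s(-8, 11))*(17/(-34)) = (51*√0)*(17/(-34)) = (51*0)*(17*(-1/34)) = 0*(-½) = 0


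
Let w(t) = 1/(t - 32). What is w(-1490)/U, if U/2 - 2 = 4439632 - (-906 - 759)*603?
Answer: -1/16570406676 ≈ -6.0349e-11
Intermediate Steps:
w(t) = 1/(-32 + t)
U = 10887258 (U = 4 + 2*(4439632 - (-906 - 759)*603) = 4 + 2*(4439632 - (-1665)*603) = 4 + 2*(4439632 - 1*(-1003995)) = 4 + 2*(4439632 + 1003995) = 4 + 2*5443627 = 4 + 10887254 = 10887258)
w(-1490)/U = 1/(-32 - 1490*10887258) = (1/10887258)/(-1522) = -1/1522*1/10887258 = -1/16570406676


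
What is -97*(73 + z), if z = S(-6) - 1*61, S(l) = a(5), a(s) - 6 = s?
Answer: -2231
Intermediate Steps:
a(s) = 6 + s
S(l) = 11 (S(l) = 6 + 5 = 11)
z = -50 (z = 11 - 1*61 = 11 - 61 = -50)
-97*(73 + z) = -97*(73 - 50) = -97*23 = -2231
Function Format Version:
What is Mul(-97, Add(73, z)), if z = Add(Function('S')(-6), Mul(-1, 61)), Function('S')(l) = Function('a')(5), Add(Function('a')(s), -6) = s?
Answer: -2231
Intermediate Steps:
Function('a')(s) = Add(6, s)
Function('S')(l) = 11 (Function('S')(l) = Add(6, 5) = 11)
z = -50 (z = Add(11, Mul(-1, 61)) = Add(11, -61) = -50)
Mul(-97, Add(73, z)) = Mul(-97, Add(73, -50)) = Mul(-97, 23) = -2231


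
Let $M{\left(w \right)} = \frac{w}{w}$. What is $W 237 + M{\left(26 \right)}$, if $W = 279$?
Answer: $66124$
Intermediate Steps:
$M{\left(w \right)} = 1$
$W 237 + M{\left(26 \right)} = 279 \cdot 237 + 1 = 66123 + 1 = 66124$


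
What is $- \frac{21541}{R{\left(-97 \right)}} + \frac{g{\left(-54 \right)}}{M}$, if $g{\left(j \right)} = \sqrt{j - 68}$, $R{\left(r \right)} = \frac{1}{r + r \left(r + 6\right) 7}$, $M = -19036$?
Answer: $-1328907372 - \frac{i \sqrt{122}}{19036} \approx -1.3289 \cdot 10^{9} - 0.00058024 i$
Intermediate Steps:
$R{\left(r \right)} = \frac{1}{r + 7 r \left(6 + r\right)}$ ($R{\left(r \right)} = \frac{1}{r + r \left(6 + r\right) 7} = \frac{1}{r + 7 r \left(6 + r\right)}$)
$g{\left(j \right)} = \sqrt{-68 + j}$
$- \frac{21541}{R{\left(-97 \right)}} + \frac{g{\left(-54 \right)}}{M} = - \frac{21541}{\frac{1}{-97} \frac{1}{43 + 7 \left(-97\right)}} + \frac{\sqrt{-68 - 54}}{-19036} = - \frac{21541}{\left(- \frac{1}{97}\right) \frac{1}{43 - 679}} + \sqrt{-122} \left(- \frac{1}{19036}\right) = - \frac{21541}{\left(- \frac{1}{97}\right) \frac{1}{-636}} + i \sqrt{122} \left(- \frac{1}{19036}\right) = - \frac{21541}{\left(- \frac{1}{97}\right) \left(- \frac{1}{636}\right)} - \frac{i \sqrt{122}}{19036} = - 21541 \frac{1}{\frac{1}{61692}} - \frac{i \sqrt{122}}{19036} = \left(-21541\right) 61692 - \frac{i \sqrt{122}}{19036} = -1328907372 - \frac{i \sqrt{122}}{19036}$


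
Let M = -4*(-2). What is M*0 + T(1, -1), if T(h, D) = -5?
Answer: -5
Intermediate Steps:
M = 8
M*0 + T(1, -1) = 8*0 - 5 = 0 - 5 = -5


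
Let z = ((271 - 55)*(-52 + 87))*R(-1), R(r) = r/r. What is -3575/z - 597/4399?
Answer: -4047949/6651288 ≈ -0.60860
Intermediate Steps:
R(r) = 1
z = 7560 (z = ((271 - 55)*(-52 + 87))*1 = (216*35)*1 = 7560*1 = 7560)
-3575/z - 597/4399 = -3575/7560 - 597/4399 = -3575*1/7560 - 597*1/4399 = -715/1512 - 597/4399 = -4047949/6651288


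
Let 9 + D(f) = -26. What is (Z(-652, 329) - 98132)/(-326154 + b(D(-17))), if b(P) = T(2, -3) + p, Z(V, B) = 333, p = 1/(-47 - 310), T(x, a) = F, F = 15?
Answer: 34914243/116431624 ≈ 0.29987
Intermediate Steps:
T(x, a) = 15
D(f) = -35 (D(f) = -9 - 26 = -35)
p = -1/357 (p = 1/(-357) = -1/357 ≈ -0.0028011)
b(P) = 5354/357 (b(P) = 15 - 1/357 = 5354/357)
(Z(-652, 329) - 98132)/(-326154 + b(D(-17))) = (333 - 98132)/(-326154 + 5354/357) = -97799/(-116431624/357) = -97799*(-357/116431624) = 34914243/116431624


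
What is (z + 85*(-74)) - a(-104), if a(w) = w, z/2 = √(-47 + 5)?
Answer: -6186 + 2*I*√42 ≈ -6186.0 + 12.961*I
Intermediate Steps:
z = 2*I*√42 (z = 2*√(-47 + 5) = 2*√(-42) = 2*(I*√42) = 2*I*√42 ≈ 12.961*I)
(z + 85*(-74)) - a(-104) = (2*I*√42 + 85*(-74)) - 1*(-104) = (2*I*√42 - 6290) + 104 = (-6290 + 2*I*√42) + 104 = -6186 + 2*I*√42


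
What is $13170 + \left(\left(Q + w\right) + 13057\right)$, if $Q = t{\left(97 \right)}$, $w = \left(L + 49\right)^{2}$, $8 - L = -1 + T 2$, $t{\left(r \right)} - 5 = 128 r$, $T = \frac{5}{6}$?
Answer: $\frac{376393}{9} \approx 41821.0$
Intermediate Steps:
$T = \frac{5}{6}$ ($T = 5 \cdot \frac{1}{6} = \frac{5}{6} \approx 0.83333$)
$t{\left(r \right)} = 5 + 128 r$
$L = \frac{22}{3}$ ($L = 8 - \left(-1 + \frac{5}{6} \cdot 2\right) = 8 - \left(-1 + \frac{5}{3}\right) = 8 - \frac{2}{3} = \frac{22}{3} \approx 7.3333$)
$w = \frac{28561}{9}$ ($w = \left(\frac{22}{3} + 49\right)^{2} = \left(\frac{169}{3}\right)^{2} = \frac{28561}{9} \approx 3173.4$)
$Q = 12421$ ($Q = 5 + 128 \cdot 97 = 5 + 12416 = 12421$)
$13170 + \left(\left(Q + w\right) + 13057\right) = 13170 + \left(\left(12421 + \frac{28561}{9}\right) + 13057\right) = 13170 + \left(\frac{140350}{9} + 13057\right) = 13170 + \frac{257863}{9} = \frac{376393}{9}$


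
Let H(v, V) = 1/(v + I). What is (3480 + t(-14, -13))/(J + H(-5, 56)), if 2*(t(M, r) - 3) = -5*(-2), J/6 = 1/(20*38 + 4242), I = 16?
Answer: 47979184/1267 ≈ 37868.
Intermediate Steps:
J = 3/2501 (J = 6/(20*38 + 4242) = 6/(760 + 4242) = 6/5002 = 6*(1/5002) = 3/2501 ≈ 0.0011995)
H(v, V) = 1/(16 + v) (H(v, V) = 1/(v + 16) = 1/(16 + v))
t(M, r) = 8 (t(M, r) = 3 + (-5*(-2))/2 = 3 + (1/2)*10 = 3 + 5 = 8)
(3480 + t(-14, -13))/(J + H(-5, 56)) = (3480 + 8)/(3/2501 + 1/(16 - 5)) = 3488/(3/2501 + 1/11) = 3488/(2534/27511) = 3488*(27511/2534) = 47979184/1267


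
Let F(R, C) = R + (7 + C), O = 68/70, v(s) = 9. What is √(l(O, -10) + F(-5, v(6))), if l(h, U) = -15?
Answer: 2*I ≈ 2.0*I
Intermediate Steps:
O = 34/35 (O = 68*(1/70) = 34/35 ≈ 0.97143)
F(R, C) = 7 + C + R
√(l(O, -10) + F(-5, v(6))) = √(-15 + (7 + 9 - 5)) = √(-15 + 11) = √(-4) = 2*I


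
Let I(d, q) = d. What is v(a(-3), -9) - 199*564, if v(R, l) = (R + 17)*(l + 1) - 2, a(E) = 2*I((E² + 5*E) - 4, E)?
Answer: -112214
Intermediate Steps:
a(E) = -8 + 2*E² + 10*E (a(E) = 2*((E² + 5*E) - 4) = 2*(-4 + E² + 5*E) = -8 + 2*E² + 10*E)
v(R, l) = -2 + (1 + l)*(17 + R) (v(R, l) = (17 + R)*(1 + l) - 2 = (1 + l)*(17 + R) - 2 = -2 + (1 + l)*(17 + R))
v(a(-3), -9) - 199*564 = (15 + (-8 + 2*(-3)² + 10*(-3)) + 17*(-9) + (-8 + 2*(-3)² + 10*(-3))*(-9)) - 199*564 = (15 + (-8 + 2*9 - 30) - 153 + (-8 + 2*9 - 30)*(-9)) - 112236 = (15 + (-8 + 18 - 30) - 153 + (-8 + 18 - 30)*(-9)) - 112236 = (15 - 20 - 153 - 20*(-9)) - 112236 = (15 - 20 - 153 + 180) - 112236 = 22 - 112236 = -112214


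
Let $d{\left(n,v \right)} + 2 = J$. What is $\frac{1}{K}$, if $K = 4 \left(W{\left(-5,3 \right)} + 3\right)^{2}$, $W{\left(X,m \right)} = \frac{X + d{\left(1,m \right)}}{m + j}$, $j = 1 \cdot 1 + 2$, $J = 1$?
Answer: $\frac{1}{16} \approx 0.0625$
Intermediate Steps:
$d{\left(n,v \right)} = -1$ ($d{\left(n,v \right)} = -2 + 1 = -1$)
$j = 3$ ($j = 1 + 2 = 3$)
$W{\left(X,m \right)} = \frac{-1 + X}{3 + m}$ ($W{\left(X,m \right)} = \frac{X - 1}{m + 3} = \frac{-1 + X}{3 + m}$)
$K = 16$ ($K = 4 \left(\frac{-1 - 5}{3 + 3} + 3\right)^{2} = 4 \left(\frac{1}{6} \left(-6\right) + 3\right)^{2} = 4 \left(-1 + 3\right)^{2} = 4 \cdot 2^{2} = 4 \cdot 4 = 16$)
$\frac{1}{K} = \frac{1}{16}$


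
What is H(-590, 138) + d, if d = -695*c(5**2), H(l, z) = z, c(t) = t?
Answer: -17237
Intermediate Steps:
d = -17375 (d = -695*5**2 = -695*25 = -17375)
H(-590, 138) + d = 138 - 17375 = -17237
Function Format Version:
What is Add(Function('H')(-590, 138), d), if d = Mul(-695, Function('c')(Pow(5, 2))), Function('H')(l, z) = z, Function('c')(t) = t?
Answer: -17237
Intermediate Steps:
d = -17375 (d = Mul(-695, Pow(5, 2)) = Mul(-695, 25) = -17375)
Add(Function('H')(-590, 138), d) = Add(138, -17375) = -17237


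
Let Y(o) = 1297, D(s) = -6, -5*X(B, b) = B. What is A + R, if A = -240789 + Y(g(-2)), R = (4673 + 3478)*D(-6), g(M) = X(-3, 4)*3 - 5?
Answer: -288398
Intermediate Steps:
X(B, b) = -B/5
g(M) = -16/5 (g(M) = -⅕*(-3)*3 - 5 = (⅗)*3 - 5 = 9/5 - 5 = -16/5)
R = -48906 (R = (4673 + 3478)*(-6) = 8151*(-6) = -48906)
A = -239492 (A = -240789 + 1297 = -239492)
A + R = -239492 - 48906 = -288398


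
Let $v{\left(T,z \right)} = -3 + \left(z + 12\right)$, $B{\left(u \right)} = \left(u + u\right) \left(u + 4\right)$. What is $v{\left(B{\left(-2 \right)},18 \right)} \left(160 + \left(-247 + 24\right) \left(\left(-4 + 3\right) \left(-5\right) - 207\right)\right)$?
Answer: $1220562$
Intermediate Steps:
$B{\left(u \right)} = 2 u \left(4 + u\right)$
$v{\left(T,z \right)} = 9 + z$ ($v{\left(T,z \right)} = -3 + \left(12 + z\right) = 9 + z$)
$v{\left(B{\left(-2 \right)},18 \right)} \left(160 + \left(-247 + 24\right) \left(\left(-4 + 3\right) \left(-5\right) - 207\right)\right) = \left(9 + 18\right) \left(160 + \left(-247 + 24\right) \left(\left(-4 + 3\right) \left(-5\right) - 207\right)\right) = 27 \left(160 - 223 \left(\left(-1\right) \left(-5\right) - 207\right)\right) = 27 \left(160 - 223 \left(5 - 207\right)\right) = 27 \left(160 - -45046\right) = 27 \left(160 + 45046\right) = 27 \cdot 45206 = 1220562$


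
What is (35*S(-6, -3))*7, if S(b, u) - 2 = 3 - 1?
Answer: 980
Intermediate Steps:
S(b, u) = 4 (S(b, u) = 2 + (3 - 1) = 2 + 2 = 4)
(35*S(-6, -3))*7 = (35*4)*7 = 140*7 = 980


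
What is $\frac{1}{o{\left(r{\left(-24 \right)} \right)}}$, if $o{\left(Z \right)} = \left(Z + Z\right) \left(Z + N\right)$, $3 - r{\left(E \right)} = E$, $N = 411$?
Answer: $\frac{1}{23652} \approx 4.228 \cdot 10^{-5}$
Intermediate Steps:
$r{\left(E \right)} = 3 - E$
$o{\left(Z \right)} = 2 Z \left(411 + Z\right)$ ($o{\left(Z \right)} = \left(Z + Z\right) \left(Z + 411\right) = 2 Z \left(411 + Z\right)$)
$\frac{1}{o{\left(r{\left(-24 \right)} \right)}} = \frac{1}{2 \left(3 - -24\right) \left(411 + \left(3 - -24\right)\right)} = \frac{1}{2 \left(3 + 24\right) \left(411 + \left(3 + 24\right)\right)} = \frac{1}{2 \cdot 27 \left(411 + 27\right)} = \frac{1}{2 \cdot 27 \cdot 438} = \frac{1}{23652}$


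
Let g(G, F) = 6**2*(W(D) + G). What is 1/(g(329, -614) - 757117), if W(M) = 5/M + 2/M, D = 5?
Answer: -5/3726113 ≈ -1.3419e-6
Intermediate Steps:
W(M) = 7/M
g(G, F) = 252/5 + 36*G (g(G, F) = 6**2*(7/5 + G) = 36*(7*(1/5) + G) = 36*(7/5 + G) = 252/5 + 36*G)
1/(g(329, -614) - 757117) = 1/((252/5 + 36*329) - 757117) = 1/((252/5 + 11844) - 757117) = 1/(59472/5 - 757117) = 1/(-3726113/5) = -5/3726113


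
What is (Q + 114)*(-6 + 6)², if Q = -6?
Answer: 0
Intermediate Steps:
(Q + 114)*(-6 + 6)² = (-6 + 114)*(-6 + 6)² = 108*0² = 108*0 = 0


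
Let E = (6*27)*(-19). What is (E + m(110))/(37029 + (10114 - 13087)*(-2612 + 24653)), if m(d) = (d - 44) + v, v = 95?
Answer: 2917/65490864 ≈ 4.4541e-5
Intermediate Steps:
E = -3078 (E = 162*(-19) = -3078)
m(d) = 51 + d (m(d) = (d - 44) + 95 = (-44 + d) + 95 = 51 + d)
(E + m(110))/(37029 + (10114 - 13087)*(-2612 + 24653)) = (-3078 + (51 + 110))/(37029 + (10114 - 13087)*(-2612 + 24653)) = (-3078 + 161)/(37029 - 2973*22041) = -2917/(37029 - 65527893) = -2917/(-65490864) = -2917*(-1/65490864) = 2917/65490864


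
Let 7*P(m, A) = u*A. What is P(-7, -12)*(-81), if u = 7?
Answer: 972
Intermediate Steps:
P(m, A) = A (P(m, A) = (7*A)/7 = A)
P(-7, -12)*(-81) = -12*(-81) = 972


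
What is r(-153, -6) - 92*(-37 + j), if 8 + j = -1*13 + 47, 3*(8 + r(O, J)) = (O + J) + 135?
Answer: 996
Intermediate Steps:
r(O, J) = 37 + J/3 + O/3 (r(O, J) = -8 + ((O + J) + 135)/3 = -8 + ((J + O) + 135)/3 = -8 + (135 + J + O)/3 = -8 + (45 + J/3 + O/3) = 37 + J/3 + O/3)
j = 26 (j = -8 + (-1*13 + 47) = -8 + (-13 + 47) = -8 + 34 = 26)
r(-153, -6) - 92*(-37 + j) = (37 + (⅓)*(-6) + (⅓)*(-153)) - 92*(-37 + 26) = (37 - 2 - 51) - 92*(-11) = -16 + 1012 = 996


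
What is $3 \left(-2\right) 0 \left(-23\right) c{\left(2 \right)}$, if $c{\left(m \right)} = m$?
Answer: $0$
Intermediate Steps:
$3 \left(-2\right) 0 \left(-23\right) c{\left(2 \right)} = 3 \left(-2\right) 0 \left(-23\right) 2 = \left(-6\right) 0 \left(-23\right) 2 = 0 \left(-23\right) 2 = 0 \cdot 2 = 0$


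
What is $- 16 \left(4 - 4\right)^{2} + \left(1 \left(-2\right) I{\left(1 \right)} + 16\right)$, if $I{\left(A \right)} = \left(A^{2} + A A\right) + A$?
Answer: $10$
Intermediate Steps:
$I{\left(A \right)} = A + 2 A^{2}$ ($I{\left(A \right)} = \left(A^{2} + A^{2}\right) + A = 2 A^{2} + A = A + 2 A^{2}$)
$- 16 \left(4 - 4\right)^{2} + \left(1 \left(-2\right) I{\left(1 \right)} + 16\right) = - 16 \left(4 - 4\right)^{2} + \left(1 \left(-2\right) 1 \left(1 + 2 \cdot 1\right) + 16\right) = - 16 \cdot 0^{2} + \left(- 2 \cdot 1 \left(1 + 2\right) + 16\right) = \left(-16\right) 0 + \left(- 2 \cdot 1 \cdot 3 + 16\right) = 0 + \left(\left(-2\right) 3 + 16\right) = 0 + \left(-6 + 16\right) = 0 + 10 = 10$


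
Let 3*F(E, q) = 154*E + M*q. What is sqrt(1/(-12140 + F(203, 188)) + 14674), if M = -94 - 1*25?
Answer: sqrt(11121437724010)/27530 ≈ 121.14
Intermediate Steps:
M = -119 (M = -94 - 25 = -119)
F(E, q) = -119*q/3 + 154*E/3 (F(E, q) = (154*E - 119*q)/3 = (-119*q + 154*E)/3 = -119*q/3 + 154*E/3)
sqrt(1/(-12140 + F(203, 188)) + 14674) = sqrt(1/(-12140 + (-119/3*188 + (154/3)*203)) + 14674) = sqrt(1/(-12140 + (-22372/3 + 31262/3)) + 14674) = sqrt(1/(-12140 + 8890/3) + 14674) = sqrt(1/(-27530/3) + 14674) = sqrt(-3/27530 + 14674) = sqrt(403975217/27530) = sqrt(11121437724010)/27530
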